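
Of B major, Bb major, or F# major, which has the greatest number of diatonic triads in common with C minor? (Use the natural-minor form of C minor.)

Triads of C minor (natural minor): C minor (i), D diminished (ii°), Eb major (III), F minor (iv), G minor (v), Ab major (VI), Bb major (VII).
B major shares 0: none.
Bb major shares 4: Cm, Eb, Gm, Bb.
F# major shares 0: none.
The most common triads (4) are shared with Bb major.

Bb major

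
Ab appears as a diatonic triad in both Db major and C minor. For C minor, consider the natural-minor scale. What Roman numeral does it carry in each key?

The scale of Db major is Db Eb F Gb Ab Bb C; Ab is degree 5, and the triad built there (Ab-C-Eb) is major, so it is V.
The scale of C minor (natural minor) is C D Eb F G Ab Bb; Ab is degree 6, and the triad built there (Ab-C-Eb) is major, so it is VI.

V in Db major; VI in C minor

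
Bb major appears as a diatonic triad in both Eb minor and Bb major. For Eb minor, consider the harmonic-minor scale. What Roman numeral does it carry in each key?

V in Eb minor; I in Bb major

The scale of Eb minor (harmonic minor) is Eb F Gb Ab Bb Cb D; Bb is degree 5, and the triad built there (Bb-D-F) is major, so it is V.
The scale of Bb major is Bb C D Eb F G A; Bb is degree 1, and the triad built there (Bb-D-F) is major, so it is I.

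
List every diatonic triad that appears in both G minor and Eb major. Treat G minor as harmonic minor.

Gm, Cm, Eb

Triads in G minor (harmonic minor): G minor (i), A diminished (ii°), Bb augmented (III+), C minor (iv), D major (V), Eb major (VI), F# diminished (vii°).
Triads in Eb major: Eb major (I), F minor (ii), G minor (iii), Ab major (IV), Bb major (V), C minor (vi), D diminished (vii°).
Shared triads with their functions: G minor (i in G minor, iii in Eb major); C minor (iv in G minor, vi in Eb major); Eb major (VI in G minor, I in Eb major).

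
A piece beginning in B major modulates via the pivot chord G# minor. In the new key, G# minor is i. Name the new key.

The numeral i denotes a minor triad on scale degree 1. With G# on degree 1, the tonic of the new key is G#.
Degree 1 carries a minor triad in minor keys, so the destination is G# minor.
Check: the diatonic triads of G# minor (natural minor) are G#m (i), A#dim (ii°), B (III), C#m (iv), D#m (v), E (VI), F# (VII) — G# minor is indeed i.

G# minor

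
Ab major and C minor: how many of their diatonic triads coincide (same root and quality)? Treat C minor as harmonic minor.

Diatonic triads of Ab major: Ab (I), Bbm (ii), Cm (iii), Db (IV), Eb (V), Fm (vi), Gdim (vii°).
Diatonic triads of C minor (harmonic minor): Cm (i), Ddim (ii°), Ebaug (III+), Fm (iv), G (V), Ab (VI), Bdim (vii°).
Matching root and quality in both lists: Ab, Cm, Fm.
That gives 3 common triads.

3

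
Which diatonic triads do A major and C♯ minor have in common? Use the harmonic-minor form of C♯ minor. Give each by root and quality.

Triads in A major: A (I), Bm (ii), C♯m (iii), D (IV), E (V), F♯m (vi), G♯dim (vii°).
Triads in C♯ minor (harmonic minor): C♯m (i), D♯dim (ii°), Eaug (III+), F♯m (iv), G♯ (V), A (VI), B♯dim (vii°).
Shared triads with their functions: A (I in A major, VI in C♯ minor); C♯m (iii in A major, i in C♯ minor); F♯m (vi in A major, iv in C♯ minor).

A, C♯m, F♯m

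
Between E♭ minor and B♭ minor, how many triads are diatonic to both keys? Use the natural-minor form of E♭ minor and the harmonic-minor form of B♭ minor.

Diatonic triads of E♭ minor (natural minor): E♭m (i), Fdim (ii°), G♭ (III), A♭m (iv), B♭m (v), C♭ (VI), D♭ (VII).
Diatonic triads of B♭ minor (harmonic minor): B♭m (i), Cdim (ii°), D♭aug (III+), E♭m (iv), F (V), G♭ (VI), Adim (vii°).
Matching root and quality in both lists: E♭m, G♭, B♭m.
That gives 3 common triads.

3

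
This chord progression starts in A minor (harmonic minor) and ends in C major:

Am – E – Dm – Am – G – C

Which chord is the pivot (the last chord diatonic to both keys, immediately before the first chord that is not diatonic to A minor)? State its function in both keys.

Chords diatonic to A minor: Am, Bdim, Caug, Dm, E, F, G#dim.
Reading the progression, the first chord not in that set is G, so the modulation leaves A minor there.
The chord immediately before G is Am, which is diatonic to both keys: i in A minor and vi in C major.

Am — i in A minor, vi in C major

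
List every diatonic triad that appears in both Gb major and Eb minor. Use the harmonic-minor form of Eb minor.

Abm, Cb, Ebm, Fdim

Triads in Gb major: Gb major (I), Ab minor (ii), Bb minor (iii), Cb major (IV), Db major (V), Eb minor (vi), F diminished (vii°).
Triads in Eb minor (harmonic minor): Eb minor (i), F diminished (ii°), Gb augmented (III+), Ab minor (iv), Bb major (V), Cb major (VI), D diminished (vii°).
Shared triads with their functions: Ab minor (ii in Gb major, iv in Eb minor); Cb major (IV in Gb major, VI in Eb minor); Eb minor (vi in Gb major, i in Eb minor); F diminished (vii° in Gb major, ii° in Eb minor).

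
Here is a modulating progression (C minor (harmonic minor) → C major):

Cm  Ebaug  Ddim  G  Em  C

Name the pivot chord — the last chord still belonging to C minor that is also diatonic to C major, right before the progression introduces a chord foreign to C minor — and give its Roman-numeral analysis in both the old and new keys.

Chords diatonic to C minor: Cm, Ddim, Ebaug, Fm, G, Ab, Bdim.
Reading the progression, the first chord not in that set is Em, so the modulation leaves C minor there.
The chord immediately before Em is G, which is diatonic to both keys: V in C minor and V in C major.

G — V in C minor, V in C major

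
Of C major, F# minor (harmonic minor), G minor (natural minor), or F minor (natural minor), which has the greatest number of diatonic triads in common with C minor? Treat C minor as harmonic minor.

F minor

Triads of C minor (harmonic minor): Cm (i), Ddim (ii°), Ebaug (III+), Fm (iv), G (V), Ab (VI), Bdim (vii°).
C major shares 2: G, Bdim.
F# minor (harmonic minor) shares 0: none.
G minor (natural minor) shares 1: Cm.
F minor (natural minor) shares 3: Cm, Fm, Ab.
The most common triads (3) are shared with F minor.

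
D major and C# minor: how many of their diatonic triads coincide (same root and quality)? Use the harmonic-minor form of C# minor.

2

Diatonic triads of D major: D (I), Em (ii), F#m (iii), G (IV), A (V), Bm (vi), C#dim (vii°).
Diatonic triads of C# minor (harmonic minor): C#m (i), D#dim (ii°), Eaug (III+), F#m (iv), G# (V), A (VI), B#dim (vii°).
Matching root and quality in both lists: F#m, A.
That gives 2 common triads.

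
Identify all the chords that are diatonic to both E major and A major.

E, F♯m, A, C♯m

Triads in E major: E (I), F♯m (ii), G♯m (iii), A (IV), B (V), C♯m (vi), D♯dim (vii°).
Triads in A major: A (I), Bm (ii), C♯m (iii), D (IV), E (V), F♯m (vi), G♯dim (vii°).
Shared triads with their functions: E (I in E major, V in A major); F♯m (ii in E major, vi in A major); A (IV in E major, I in A major); C♯m (vi in E major, iii in A major).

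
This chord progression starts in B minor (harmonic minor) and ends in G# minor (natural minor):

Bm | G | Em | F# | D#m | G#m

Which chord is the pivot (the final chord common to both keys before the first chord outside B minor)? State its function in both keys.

Chords diatonic to B minor: Bm, C#dim, Daug, Em, F#, G, A#dim.
Reading the progression, the first chord not in that set is D#m, so the modulation leaves B minor there.
The chord immediately before D#m is F#, which is diatonic to both keys: V in B minor and VII in G# minor.

F# — V in B minor, VII in G# minor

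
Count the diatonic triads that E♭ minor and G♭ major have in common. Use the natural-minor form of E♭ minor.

7

Diatonic triads of E♭ minor (natural minor): E♭m (i), Fdim (ii°), G♭ (III), A♭m (iv), B♭m (v), C♭ (VI), D♭ (VII).
Diatonic triads of G♭ major: G♭ (I), A♭m (ii), B♭m (iii), C♭ (IV), D♭ (V), E♭m (vi), Fdim (vii°).
Matching root and quality in both lists: E♭m, Fdim, G♭, A♭m, B♭m, C♭, D♭.
That gives 7 common triads.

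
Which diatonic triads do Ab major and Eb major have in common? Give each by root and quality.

Triads in Ab major: Ab (I), Bbm (ii), Cm (iii), Db (IV), Eb (V), Fm (vi), Gdim (vii°).
Triads in Eb major: Eb (I), Fm (ii), Gm (iii), Ab (IV), Bb (V), Cm (vi), Ddim (vii°).
Shared triads with their functions: Ab (I in Ab major, IV in Eb major); Cm (iii in Ab major, vi in Eb major); Eb (V in Ab major, I in Eb major); Fm (vi in Ab major, ii in Eb major).

Ab, Cm, Eb, Fm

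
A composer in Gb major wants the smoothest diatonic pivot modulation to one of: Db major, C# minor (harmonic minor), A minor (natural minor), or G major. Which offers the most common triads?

Db major

Triads of Gb major: Gb major (I), Ab minor (ii), Bb minor (iii), Cb major (IV), Db major (V), Eb minor (vi), F diminished (vii°).
Db major shares 4: Gb, Bbm, Db, Ebm.
C# minor (harmonic minor) shares 0: none.
A minor (natural minor) shares 0: none.
G major shares 0: none.
The most common triads (4) are shared with Db major.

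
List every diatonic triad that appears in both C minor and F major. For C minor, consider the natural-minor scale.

Triads in C minor (natural minor): Cm (i), Ddim (ii°), Eb (III), Fm (iv), Gm (v), Ab (VI), Bb (VII).
Triads in F major: F (I), Gm (ii), Am (iii), Bb (IV), C (V), Dm (vi), Edim (vii°).
Shared triads with their functions: Gm (v in C minor, ii in F major); Bb (VII in C minor, IV in F major).

Gm, Bb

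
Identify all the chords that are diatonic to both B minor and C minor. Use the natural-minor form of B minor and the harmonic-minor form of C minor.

Triads in B minor (natural minor): Bm (i), C#dim (ii°), D (III), Em (iv), F#m (v), G (VI), A (VII).
Triads in C minor (harmonic minor): Cm (i), Ddim (ii°), Ebaug (III+), Fm (iv), G (V), Ab (VI), Bdim (vii°).
Shared triads with their functions: G (VI in B minor, V in C minor).

G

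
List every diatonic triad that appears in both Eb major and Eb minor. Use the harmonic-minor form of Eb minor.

Bb, Ddim

Triads in Eb major: Eb major (I), F minor (ii), G minor (iii), Ab major (IV), Bb major (V), C minor (vi), D diminished (vii°).
Triads in Eb minor (harmonic minor): Eb minor (i), F diminished (ii°), Gb augmented (III+), Ab minor (iv), Bb major (V), Cb major (VI), D diminished (vii°).
Shared triads with their functions: Bb major (V in Eb major, V in Eb minor); D diminished (vii° in Eb major, vii° in Eb minor).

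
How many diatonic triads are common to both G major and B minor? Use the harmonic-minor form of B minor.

3

Diatonic triads of G major: G (I), Am (ii), Bm (iii), C (IV), D (V), Em (vi), F#dim (vii°).
Diatonic triads of B minor (harmonic minor): Bm (i), C#dim (ii°), Daug (III+), Em (iv), F# (V), G (VI), A#dim (vii°).
Matching root and quality in both lists: G, Bm, Em.
That gives 3 common triads.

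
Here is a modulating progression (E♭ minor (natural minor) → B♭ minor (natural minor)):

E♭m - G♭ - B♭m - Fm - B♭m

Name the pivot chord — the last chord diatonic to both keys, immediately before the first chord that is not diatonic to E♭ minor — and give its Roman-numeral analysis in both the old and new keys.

Chords diatonic to E♭ minor: E♭m, Fdim, G♭, A♭m, B♭m, C♭, D♭.
Reading the progression, the first chord not in that set is Fm, so the modulation leaves E♭ minor there.
The chord immediately before Fm is B♭m, which is diatonic to both keys: v in E♭ minor and i in B♭ minor.

B♭m — v in E♭ minor, i in B♭ minor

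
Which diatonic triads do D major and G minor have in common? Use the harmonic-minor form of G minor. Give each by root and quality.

D

Triads in D major: D (I), Em (ii), F#m (iii), G (IV), A (V), Bm (vi), C#dim (vii°).
Triads in G minor (harmonic minor): Gm (i), Adim (ii°), Bbaug (III+), Cm (iv), D (V), Eb (VI), F#dim (vii°).
Shared triads with their functions: D (I in D major, V in G minor).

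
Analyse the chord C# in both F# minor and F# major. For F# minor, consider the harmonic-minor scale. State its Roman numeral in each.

V in F# minor; V in F# major

The scale of F# minor (harmonic minor) is F# G# A B C# D E#; C# is degree 5, and the triad built there (C#-E#-G#) is major, so it is V.
The scale of F# major is F# G# A# B C# D# E#; C# is degree 5, and the triad built there (C#-E#-G#) is major, so it is V.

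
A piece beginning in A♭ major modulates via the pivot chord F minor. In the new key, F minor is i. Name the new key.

The numeral i denotes a minor triad on scale degree 1. With F on degree 1, the tonic of the new key is F.
Degree 1 carries a minor triad in minor keys, so the destination is F minor.
Check: the diatonic triads of F minor (natural minor) are Fm (i), Gdim (ii°), A♭ (III), B♭m (iv), Cm (v), D♭ (VI), E♭ (VII) — F minor is indeed i.

F minor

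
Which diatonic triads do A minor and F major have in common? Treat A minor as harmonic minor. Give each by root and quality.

Triads in A minor (harmonic minor): A minor (i), B diminished (ii°), C augmented (III+), D minor (iv), E major (V), F major (VI), G♯ diminished (vii°).
Triads in F major: F major (I), G minor (ii), A minor (iii), B♭ major (IV), C major (V), D minor (vi), E diminished (vii°).
Shared triads with their functions: A minor (i in A minor, iii in F major); D minor (iv in A minor, vi in F major); F major (VI in A minor, I in F major).

Am, Dm, F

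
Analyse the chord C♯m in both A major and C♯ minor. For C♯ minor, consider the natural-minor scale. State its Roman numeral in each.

The scale of A major is A B C♯ D E F♯ G♯; C♯ is degree 3, and the triad built there (C♯-E-G♯) is minor, so it is iii.
The scale of C♯ minor (natural minor) is C♯ D♯ E F♯ G♯ A B; C♯ is degree 1, and the triad built there (C♯-E-G♯) is minor, so it is i.

iii in A major; i in C♯ minor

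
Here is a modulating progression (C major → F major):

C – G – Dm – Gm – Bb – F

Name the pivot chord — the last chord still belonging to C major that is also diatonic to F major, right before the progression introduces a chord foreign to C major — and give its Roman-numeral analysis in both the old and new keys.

Chords diatonic to C major: C, Dm, Em, F, G, Am, Bdim.
Reading the progression, the first chord not in that set is Gm, so the modulation leaves C major there.
The chord immediately before Gm is Dm, which is diatonic to both keys: ii in C major and vi in F major.

Dm — ii in C major, vi in F major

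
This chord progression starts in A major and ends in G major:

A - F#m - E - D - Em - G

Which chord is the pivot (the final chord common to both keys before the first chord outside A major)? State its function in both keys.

D — IV in A major, V in G major

Chords diatonic to A major: A, Bm, C#m, D, E, F#m, G#dim.
Reading the progression, the first chord not in that set is Em, so the modulation leaves A major there.
The chord immediately before Em is D, which is diatonic to both keys: IV in A major and V in G major.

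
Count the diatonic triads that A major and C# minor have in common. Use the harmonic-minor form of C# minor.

3

Diatonic triads of A major: A major (I), B minor (ii), C# minor (iii), D major (IV), E major (V), F# minor (vi), G# diminished (vii°).
Diatonic triads of C# minor (harmonic minor): C# minor (i), D# diminished (ii°), E augmented (III+), F# minor (iv), G# major (V), A major (VI), B# diminished (vii°).
Matching root and quality in both lists: A major, C# minor, F# minor.
That gives 3 common triads.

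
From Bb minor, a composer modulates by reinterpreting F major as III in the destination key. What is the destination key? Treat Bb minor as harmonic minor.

The numeral III denotes a major triad on scale degree 3. With F on degree 3, the tonic of the new key is D.
Degree 3 carries a major triad in natural-minor keys, so the destination is D minor.
Check: the diatonic triads of D minor (natural minor) are Dm (i), Edim (ii°), F (III), Gm (iv), Am (v), Bb (VI), C (VII) — F major is indeed III.

D minor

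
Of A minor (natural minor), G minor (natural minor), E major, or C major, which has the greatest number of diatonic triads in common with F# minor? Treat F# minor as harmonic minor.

E major

Triads of F# minor (harmonic minor): F# minor (i), G# diminished (ii°), A augmented (III+), B minor (iv), C# major (V), D major (VI), E# diminished (vii°).
A minor (natural minor) shares 0: none.
G minor (natural minor) shares 0: none.
E major shares 1: F#m.
C major shares 0: none.
The most common triads (1) are shared with E major.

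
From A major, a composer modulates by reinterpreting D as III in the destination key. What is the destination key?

The numeral III denotes a major triad on scale degree 3. With D on degree 3, the tonic of the new key is B.
Degree 3 carries a major triad in natural-minor keys, so the destination is B minor.
Check: the diatonic triads of B minor (natural minor) are Bm (i), C♯dim (ii°), D (III), Em (iv), F♯m (v), G (VI), A (VII) — D is indeed III.

B minor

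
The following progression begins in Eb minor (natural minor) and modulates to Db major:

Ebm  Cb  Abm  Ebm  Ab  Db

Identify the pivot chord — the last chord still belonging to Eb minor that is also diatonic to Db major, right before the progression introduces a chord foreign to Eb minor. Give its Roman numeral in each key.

Chords diatonic to Eb minor: Ebm, Fdim, Gb, Abm, Bbm, Cb, Db.
Reading the progression, the first chord not in that set is Ab, so the modulation leaves Eb minor there.
The chord immediately before Ab is Ebm, which is diatonic to both keys: i in Eb minor and ii in Db major.

Ebm — i in Eb minor, ii in Db major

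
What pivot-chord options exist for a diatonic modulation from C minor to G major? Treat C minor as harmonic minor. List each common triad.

Triads in C minor (harmonic minor): Cm (i), Ddim (ii°), Ebaug (III+), Fm (iv), G (V), Ab (VI), Bdim (vii°).
Triads in G major: G (I), Am (ii), Bm (iii), C (IV), D (V), Em (vi), F#dim (vii°).
Shared triads with their functions: G (V in C minor, I in G major).

G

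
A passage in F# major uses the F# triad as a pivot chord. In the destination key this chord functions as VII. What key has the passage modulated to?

The numeral VII denotes a major triad on scale degree 7. With F# on degree 7, the tonic of the new key is G#.
Degree 7 carries a major triad in natural-minor keys, so the destination is G# minor.
Check: the diatonic triads of G# minor (natural minor) are G#m (i), A#dim (ii°), B (III), C#m (iv), D#m (v), E (VI), F# (VII) — F# is indeed VII.

G# minor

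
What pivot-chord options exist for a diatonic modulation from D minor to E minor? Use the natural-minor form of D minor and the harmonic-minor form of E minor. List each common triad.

Am, C

Triads in D minor (natural minor): Dm (i), Edim (ii°), F (III), Gm (iv), Am (v), Bb (VI), C (VII).
Triads in E minor (harmonic minor): Em (i), F#dim (ii°), Gaug (III+), Am (iv), B (V), C (VI), D#dim (vii°).
Shared triads with their functions: Am (v in D minor, iv in E minor); C (VII in D minor, VI in E minor).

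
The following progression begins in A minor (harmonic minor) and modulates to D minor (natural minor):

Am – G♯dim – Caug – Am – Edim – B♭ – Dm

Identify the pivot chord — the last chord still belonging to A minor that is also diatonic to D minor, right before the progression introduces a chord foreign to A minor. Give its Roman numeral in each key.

Am — i in A minor, v in D minor

Chords diatonic to A minor: Am, Bdim, Caug, Dm, E, F, G♯dim.
Reading the progression, the first chord not in that set is Edim, so the modulation leaves A minor there.
The chord immediately before Edim is Am, which is diatonic to both keys: i in A minor and v in D minor.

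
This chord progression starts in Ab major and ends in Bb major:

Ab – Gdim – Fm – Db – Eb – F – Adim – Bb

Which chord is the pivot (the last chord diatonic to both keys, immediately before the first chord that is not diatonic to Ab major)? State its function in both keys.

Eb — V in Ab major, IV in Bb major

Chords diatonic to Ab major: Ab, Bbm, Cm, Db, Eb, Fm, Gdim.
Reading the progression, the first chord not in that set is F, so the modulation leaves Ab major there.
The chord immediately before F is Eb, which is diatonic to both keys: V in Ab major and IV in Bb major.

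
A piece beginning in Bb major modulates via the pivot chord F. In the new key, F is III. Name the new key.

D minor

The numeral III denotes a major triad on scale degree 3. With F on degree 3, the tonic of the new key is D.
Degree 3 carries a major triad in natural-minor keys, so the destination is D minor.
Check: the diatonic triads of D minor (natural minor) are Dm (i), Edim (ii°), F (III), Gm (iv), Am (v), Bb (VI), C (VII) — F is indeed III.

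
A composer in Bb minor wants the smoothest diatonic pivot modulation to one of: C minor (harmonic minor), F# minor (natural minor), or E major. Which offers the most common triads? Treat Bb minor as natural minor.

Triads of Bb minor (natural minor): Bb minor (i), C diminished (ii°), Db major (III), Eb minor (iv), F minor (v), Gb major (VI), Ab major (VII).
C minor (harmonic minor) shares 2: Fm, Ab.
F# minor (natural minor) shares 0: none.
E major shares 0: none.
The most common triads (2) are shared with C minor.

C minor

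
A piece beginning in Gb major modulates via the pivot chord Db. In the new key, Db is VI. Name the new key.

F minor

The numeral VI denotes a major triad on scale degree 6. With Db on degree 6, the tonic of the new key is F.
Degree 6 carries a major triad in minor keys, so the destination is F minor.
Check: the diatonic triads of F minor (natural minor) are Fm (i), Gdim (ii°), Ab (III), Bbm (iv), Cm (v), Db (VI), Eb (VII) — Db is indeed VI.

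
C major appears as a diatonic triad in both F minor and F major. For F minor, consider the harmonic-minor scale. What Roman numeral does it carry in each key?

The scale of F minor (harmonic minor) is F G Ab Bb C Db E; C is degree 5, and the triad built there (C-E-G) is major, so it is V.
The scale of F major is F G A Bb C D E; C is degree 5, and the triad built there (C-E-G) is major, so it is V.

V in F minor; V in F major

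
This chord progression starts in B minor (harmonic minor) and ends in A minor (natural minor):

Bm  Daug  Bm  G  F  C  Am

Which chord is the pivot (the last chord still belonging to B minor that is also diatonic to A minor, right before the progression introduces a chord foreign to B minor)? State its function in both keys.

G — VI in B minor, VII in A minor

Chords diatonic to B minor: Bm, C#dim, Daug, Em, F#, G, A#dim.
Reading the progression, the first chord not in that set is F, so the modulation leaves B minor there.
The chord immediately before F is G, which is diatonic to both keys: VI in B minor and VII in A minor.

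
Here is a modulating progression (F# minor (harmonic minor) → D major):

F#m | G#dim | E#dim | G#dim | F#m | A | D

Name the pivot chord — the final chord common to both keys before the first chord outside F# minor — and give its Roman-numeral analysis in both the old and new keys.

Chords diatonic to F# minor: F#m, G#dim, Aaug, Bm, C#, D, E#dim.
Reading the progression, the first chord not in that set is A, so the modulation leaves F# minor there.
The chord immediately before A is F#m, which is diatonic to both keys: i in F# minor and iii in D major.

F#m — i in F# minor, iii in D major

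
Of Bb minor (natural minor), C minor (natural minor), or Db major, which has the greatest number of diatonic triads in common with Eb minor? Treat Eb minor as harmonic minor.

Triads of Eb minor (harmonic minor): Eb minor (i), F diminished (ii°), Gb augmented (III+), Ab minor (iv), Bb major (V), Cb major (VI), D diminished (vii°).
Bb minor (natural minor) shares 1: Ebm.
C minor (natural minor) shares 2: Bb, Ddim.
Db major shares 1: Ebm.
The most common triads (2) are shared with C minor.

C minor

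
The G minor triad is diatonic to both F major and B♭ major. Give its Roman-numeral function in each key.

The scale of F major is F G A B♭ C D E; G is degree 2, and the triad built there (G-B♭-D) is minor, so it is ii.
The scale of B♭ major is B♭ C D E♭ F G A; G is degree 6, and the triad built there (G-B♭-D) is minor, so it is vi.

ii in F major; vi in B♭ major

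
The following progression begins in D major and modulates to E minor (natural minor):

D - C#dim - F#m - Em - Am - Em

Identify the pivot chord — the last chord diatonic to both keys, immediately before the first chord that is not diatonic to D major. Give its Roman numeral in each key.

Em — ii in D major, i in E minor

Chords diatonic to D major: D, Em, F#m, G, A, Bm, C#dim.
Reading the progression, the first chord not in that set is Am, so the modulation leaves D major there.
The chord immediately before Am is Em, which is diatonic to both keys: ii in D major and i in E minor.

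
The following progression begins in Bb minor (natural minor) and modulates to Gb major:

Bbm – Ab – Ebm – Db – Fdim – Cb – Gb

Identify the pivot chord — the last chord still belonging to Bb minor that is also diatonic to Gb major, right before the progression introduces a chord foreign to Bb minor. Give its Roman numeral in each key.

Db — III in Bb minor, V in Gb major

Chords diatonic to Bb minor: Bbm, Cdim, Db, Ebm, Fm, Gb, Ab.
Reading the progression, the first chord not in that set is Fdim, so the modulation leaves Bb minor there.
The chord immediately before Fdim is Db, which is diatonic to both keys: III in Bb minor and V in Gb major.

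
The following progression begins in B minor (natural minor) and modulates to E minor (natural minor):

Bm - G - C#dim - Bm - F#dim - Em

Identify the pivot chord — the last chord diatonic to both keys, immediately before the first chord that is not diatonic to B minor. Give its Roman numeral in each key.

Chords diatonic to B minor: Bm, C#dim, D, Em, F#m, G, A.
Reading the progression, the first chord not in that set is F#dim, so the modulation leaves B minor there.
The chord immediately before F#dim is Bm, which is diatonic to both keys: i in B minor and v in E minor.

Bm — i in B minor, v in E minor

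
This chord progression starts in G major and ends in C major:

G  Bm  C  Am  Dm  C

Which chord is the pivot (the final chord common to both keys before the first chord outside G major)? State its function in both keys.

Am — ii in G major, vi in C major

Chords diatonic to G major: G, Am, Bm, C, D, Em, F#dim.
Reading the progression, the first chord not in that set is Dm, so the modulation leaves G major there.
The chord immediately before Dm is Am, which is diatonic to both keys: ii in G major and vi in C major.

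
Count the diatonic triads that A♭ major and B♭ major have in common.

2

Diatonic triads of A♭ major: A♭ (I), B♭m (ii), Cm (iii), D♭ (IV), E♭ (V), Fm (vi), Gdim (vii°).
Diatonic triads of B♭ major: B♭ (I), Cm (ii), Dm (iii), E♭ (IV), F (V), Gm (vi), Adim (vii°).
Matching root and quality in both lists: Cm, E♭.
That gives 2 common triads.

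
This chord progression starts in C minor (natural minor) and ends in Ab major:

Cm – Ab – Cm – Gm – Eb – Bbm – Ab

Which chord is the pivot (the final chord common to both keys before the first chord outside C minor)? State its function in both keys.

Eb — III in C minor, V in Ab major

Chords diatonic to C minor: Cm, Ddim, Eb, Fm, Gm, Ab, Bb.
Reading the progression, the first chord not in that set is Bbm, so the modulation leaves C minor there.
The chord immediately before Bbm is Eb, which is diatonic to both keys: III in C minor and V in Ab major.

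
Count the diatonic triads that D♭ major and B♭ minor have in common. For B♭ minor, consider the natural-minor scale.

Diatonic triads of D♭ major: D♭ (I), E♭m (ii), Fm (iii), G♭ (IV), A♭ (V), B♭m (vi), Cdim (vii°).
Diatonic triads of B♭ minor (natural minor): B♭m (i), Cdim (ii°), D♭ (III), E♭m (iv), Fm (v), G♭ (VI), A♭ (VII).
Matching root and quality in both lists: D♭, E♭m, Fm, G♭, A♭, B♭m, Cdim.
That gives 7 common triads.

7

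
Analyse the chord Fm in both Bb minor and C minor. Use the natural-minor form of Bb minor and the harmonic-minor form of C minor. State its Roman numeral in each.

v in Bb minor; iv in C minor

The scale of Bb minor (natural minor) is Bb C Db Eb F Gb Ab; F is degree 5, and the triad built there (F-Ab-C) is minor, so it is v.
The scale of C minor (harmonic minor) is C D Eb F G Ab B; F is degree 4, and the triad built there (F-Ab-C) is minor, so it is iv.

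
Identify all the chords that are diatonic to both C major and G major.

Triads in C major: C major (I), D minor (ii), E minor (iii), F major (IV), G major (V), A minor (vi), B diminished (vii°).
Triads in G major: G major (I), A minor (ii), B minor (iii), C major (IV), D major (V), E minor (vi), F# diminished (vii°).
Shared triads with their functions: C major (I in C major, IV in G major); E minor (iii in C major, vi in G major); G major (V in C major, I in G major); A minor (vi in C major, ii in G major).

C, Em, G, Am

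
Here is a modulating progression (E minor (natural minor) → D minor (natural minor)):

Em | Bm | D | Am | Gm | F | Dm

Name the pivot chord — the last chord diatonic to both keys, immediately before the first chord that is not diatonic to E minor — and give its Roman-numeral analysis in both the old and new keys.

Chords diatonic to E minor: Em, F#dim, G, Am, Bm, C, D.
Reading the progression, the first chord not in that set is Gm, so the modulation leaves E minor there.
The chord immediately before Gm is Am, which is diatonic to both keys: iv in E minor and v in D minor.

Am — iv in E minor, v in D minor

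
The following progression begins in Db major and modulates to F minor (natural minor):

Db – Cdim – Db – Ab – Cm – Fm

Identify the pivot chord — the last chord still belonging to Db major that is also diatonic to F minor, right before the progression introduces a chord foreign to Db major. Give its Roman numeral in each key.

Chords diatonic to Db major: Db, Ebm, Fm, Gb, Ab, Bbm, Cdim.
Reading the progression, the first chord not in that set is Cm, so the modulation leaves Db major there.
The chord immediately before Cm is Ab, which is diatonic to both keys: V in Db major and III in F minor.

Ab — V in Db major, III in F minor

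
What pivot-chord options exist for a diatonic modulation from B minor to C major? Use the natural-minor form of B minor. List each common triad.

Em, G

Triads in B minor (natural minor): Bm (i), C#dim (ii°), D (III), Em (iv), F#m (v), G (VI), A (VII).
Triads in C major: C (I), Dm (ii), Em (iii), F (IV), G (V), Am (vi), Bdim (vii°).
Shared triads with their functions: Em (iv in B minor, iii in C major); G (VI in B minor, V in C major).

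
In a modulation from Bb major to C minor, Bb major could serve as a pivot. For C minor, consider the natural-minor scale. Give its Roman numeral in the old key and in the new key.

The scale of Bb major is Bb C D Eb F G A; Bb is degree 1, and the triad built there (Bb-D-F) is major, so it is I.
The scale of C minor (natural minor) is C D Eb F G Ab Bb; Bb is degree 7, and the triad built there (Bb-D-F) is major, so it is VII.

I in Bb major; VII in C minor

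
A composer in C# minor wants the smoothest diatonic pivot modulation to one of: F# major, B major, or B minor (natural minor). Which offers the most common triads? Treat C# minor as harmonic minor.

B minor

Triads of C# minor (harmonic minor): C#m (i), D#dim (ii°), Eaug (III+), F#m (iv), G# (V), A (VI), B#dim (vii°).
F# major shares 0: none.
B major shares 1: C#m.
B minor (natural minor) shares 2: F#m, A.
The most common triads (2) are shared with B minor.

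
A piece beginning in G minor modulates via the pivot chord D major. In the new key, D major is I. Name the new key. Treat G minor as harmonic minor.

D major

The numeral I denotes a major triad on scale degree 1. With D on degree 1, the tonic of the new key is D.
Degree 1 carries a major triad in major keys, so the destination is D major.
Check: the diatonic triads of D major are D (I), Em (ii), F#m (iii), G (IV), A (V), Bm (vi), C#dim (vii°) — D major is indeed I.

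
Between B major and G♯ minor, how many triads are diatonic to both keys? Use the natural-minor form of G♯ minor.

7

Diatonic triads of B major: B (I), C♯m (ii), D♯m (iii), E (IV), F♯ (V), G♯m (vi), A♯dim (vii°).
Diatonic triads of G♯ minor (natural minor): G♯m (i), A♯dim (ii°), B (III), C♯m (iv), D♯m (v), E (VI), F♯ (VII).
Matching root and quality in both lists: B, C♯m, D♯m, E, F♯, G♯m, A♯dim.
That gives 7 common triads.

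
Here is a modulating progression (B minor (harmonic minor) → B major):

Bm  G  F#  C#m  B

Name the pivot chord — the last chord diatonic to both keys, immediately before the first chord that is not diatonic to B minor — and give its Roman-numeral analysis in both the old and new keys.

F# — V in B minor, V in B major

Chords diatonic to B minor: Bm, C#dim, Daug, Em, F#, G, A#dim.
Reading the progression, the first chord not in that set is C#m, so the modulation leaves B minor there.
The chord immediately before C#m is F#, which is diatonic to both keys: V in B minor and V in B major.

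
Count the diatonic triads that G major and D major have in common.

Diatonic triads of G major: G (I), Am (ii), Bm (iii), C (IV), D (V), Em (vi), F#dim (vii°).
Diatonic triads of D major: D (I), Em (ii), F#m (iii), G (IV), A (V), Bm (vi), C#dim (vii°).
Matching root and quality in both lists: G, Bm, D, Em.
That gives 4 common triads.

4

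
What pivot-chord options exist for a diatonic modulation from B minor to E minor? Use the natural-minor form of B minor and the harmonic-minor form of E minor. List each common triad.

Triads in B minor (natural minor): Bm (i), C#dim (ii°), D (III), Em (iv), F#m (v), G (VI), A (VII).
Triads in E minor (harmonic minor): Em (i), F#dim (ii°), Gaug (III+), Am (iv), B (V), C (VI), D#dim (vii°).
Shared triads with their functions: Em (iv in B minor, i in E minor).

Em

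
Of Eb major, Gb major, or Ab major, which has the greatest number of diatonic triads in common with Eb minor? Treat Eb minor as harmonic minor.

Triads of Eb minor (harmonic minor): Ebm (i), Fdim (ii°), Gbaug (III+), Abm (iv), Bb (V), Cb (VI), Ddim (vii°).
Eb major shares 2: Bb, Ddim.
Gb major shares 4: Ebm, Fdim, Abm, Cb.
Ab major shares 0: none.
The most common triads (4) are shared with Gb major.

Gb major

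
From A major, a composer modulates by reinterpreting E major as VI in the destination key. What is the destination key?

The numeral VI denotes a major triad on scale degree 6. With E on degree 6, the tonic of the new key is G♯.
Degree 6 carries a major triad in minor keys, so the destination is G♯ minor.
Check: the diatonic triads of G♯ minor (natural minor) are G♯m (i), A♯dim (ii°), B (III), C♯m (iv), D♯m (v), E (VI), F♯ (VII) — E major is indeed VI.

G♯ minor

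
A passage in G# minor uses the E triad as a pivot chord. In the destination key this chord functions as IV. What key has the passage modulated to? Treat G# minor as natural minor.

B major

The numeral IV denotes a major triad on scale degree 4. With E on degree 4, the tonic of the new key is B.
Degree 4 carries a major triad in major keys, so the destination is B major.
Check: the diatonic triads of B major are B (I), C#m (ii), D#m (iii), E (IV), F# (V), G#m (vi), A#dim (vii°) — E is indeed IV.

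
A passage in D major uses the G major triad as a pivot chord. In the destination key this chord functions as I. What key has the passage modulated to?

G major

The numeral I denotes a major triad on scale degree 1. With G on degree 1, the tonic of the new key is G.
Degree 1 carries a major triad in major keys, so the destination is G major.
Check: the diatonic triads of G major are G (I), Am (ii), Bm (iii), C (IV), D (V), Em (vi), F#dim (vii°) — G major is indeed I.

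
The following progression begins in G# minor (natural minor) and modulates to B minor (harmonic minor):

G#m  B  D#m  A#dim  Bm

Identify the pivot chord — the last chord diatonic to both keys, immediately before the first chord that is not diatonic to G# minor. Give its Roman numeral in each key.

Chords diatonic to G# minor: G#m, A#dim, B, C#m, D#m, E, F#.
Reading the progression, the first chord not in that set is Bm, so the modulation leaves G# minor there.
The chord immediately before Bm is A#dim, which is diatonic to both keys: ii° in G# minor and vii° in B minor.

A#dim — ii° in G# minor, vii° in B minor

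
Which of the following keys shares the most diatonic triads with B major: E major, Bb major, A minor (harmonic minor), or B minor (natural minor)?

E major

Triads of B major: B (I), C#m (ii), D#m (iii), E (IV), F# (V), G#m (vi), A#dim (vii°).
E major shares 4: B, C#m, E, G#m.
Bb major shares 0: none.
A minor (harmonic minor) shares 1: E.
B minor (natural minor) shares 0: none.
The most common triads (4) are shared with E major.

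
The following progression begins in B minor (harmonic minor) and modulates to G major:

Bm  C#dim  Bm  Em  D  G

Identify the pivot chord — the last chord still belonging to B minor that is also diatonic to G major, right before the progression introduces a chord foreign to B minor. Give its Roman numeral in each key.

Chords diatonic to B minor: Bm, C#dim, Daug, Em, F#, G, A#dim.
Reading the progression, the first chord not in that set is D, so the modulation leaves B minor there.
The chord immediately before D is Em, which is diatonic to both keys: iv in B minor and vi in G major.

Em — iv in B minor, vi in G major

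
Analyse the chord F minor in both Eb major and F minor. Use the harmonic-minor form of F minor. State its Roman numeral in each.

ii in Eb major; i in F minor

The scale of Eb major is Eb F G Ab Bb C D; F is degree 2, and the triad built there (F-Ab-C) is minor, so it is ii.
The scale of F minor (harmonic minor) is F G Ab Bb C Db E; F is degree 1, and the triad built there (F-Ab-C) is minor, so it is i.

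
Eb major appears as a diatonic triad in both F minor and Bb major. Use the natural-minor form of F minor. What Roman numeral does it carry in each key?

VII in F minor; IV in Bb major

The scale of F minor (natural minor) is F G Ab Bb C Db Eb; Eb is degree 7, and the triad built there (Eb-G-Bb) is major, so it is VII.
The scale of Bb major is Bb C D Eb F G A; Eb is degree 4, and the triad built there (Eb-G-Bb) is major, so it is IV.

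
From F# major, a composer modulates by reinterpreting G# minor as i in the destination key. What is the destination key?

The numeral i denotes a minor triad on scale degree 1. With G# on degree 1, the tonic of the new key is G#.
Degree 1 carries a minor triad in minor keys, so the destination is G# minor.
Check: the diatonic triads of G# minor (natural minor) are G#m (i), A#dim (ii°), B (III), C#m (iv), D#m (v), E (VI), F# (VII) — G# minor is indeed i.

G# minor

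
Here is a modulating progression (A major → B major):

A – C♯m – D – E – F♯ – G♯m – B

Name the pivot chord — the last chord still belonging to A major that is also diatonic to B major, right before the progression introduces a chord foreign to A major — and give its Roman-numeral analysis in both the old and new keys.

E — V in A major, IV in B major

Chords diatonic to A major: A, Bm, C♯m, D, E, F♯m, G♯dim.
Reading the progression, the first chord not in that set is F♯, so the modulation leaves A major there.
The chord immediately before F♯ is E, which is diatonic to both keys: V in A major and IV in B major.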